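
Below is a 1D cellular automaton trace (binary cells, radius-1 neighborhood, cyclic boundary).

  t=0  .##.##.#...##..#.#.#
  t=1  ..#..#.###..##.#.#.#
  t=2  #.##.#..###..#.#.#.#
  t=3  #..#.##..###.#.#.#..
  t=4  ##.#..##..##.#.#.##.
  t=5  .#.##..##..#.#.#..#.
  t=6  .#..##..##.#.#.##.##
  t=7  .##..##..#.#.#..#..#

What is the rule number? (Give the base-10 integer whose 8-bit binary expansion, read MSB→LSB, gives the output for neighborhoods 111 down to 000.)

213

  [7] ### => #  t=1,i=8
  [6] ##. => #  t=0,i=2
  [5] #.# => .  t=0,i=0
  [4] #.. => #  t=0,i=8
  [3] .## => .  t=0,i=1
  [2] .#. => #  t=0,i=7
  [1] ..# => .  t=0,i=10
  [0] ... => #  t=0,i=9
  bits 11010101 = 213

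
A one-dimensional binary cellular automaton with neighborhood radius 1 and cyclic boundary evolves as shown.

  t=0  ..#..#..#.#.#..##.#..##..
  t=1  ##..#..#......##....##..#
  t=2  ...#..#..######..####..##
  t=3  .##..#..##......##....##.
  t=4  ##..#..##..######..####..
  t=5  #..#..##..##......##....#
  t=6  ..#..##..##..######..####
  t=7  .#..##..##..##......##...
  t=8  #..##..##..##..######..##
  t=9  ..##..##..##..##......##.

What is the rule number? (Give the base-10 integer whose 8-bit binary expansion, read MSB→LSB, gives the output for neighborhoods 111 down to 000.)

  ### -> .   bit 7 = 0  t=1,i=0
  ##. -> .   bit 6 = 0  t=0,i=16
  #.# -> .   bit 5 = 0  t=0,i=9
  #.. -> .   bit 4 = 0  t=0,i=3
  .## -> #   bit 3 = 1  t=0,i=15
  .#. -> .   bit 2 = 0  t=0,i=2
  ..# -> #   bit 1 = 1  t=0,i=1
  ... -> #   bit 0 = 1  t=0,i=0
  bits 00001011 = 11

11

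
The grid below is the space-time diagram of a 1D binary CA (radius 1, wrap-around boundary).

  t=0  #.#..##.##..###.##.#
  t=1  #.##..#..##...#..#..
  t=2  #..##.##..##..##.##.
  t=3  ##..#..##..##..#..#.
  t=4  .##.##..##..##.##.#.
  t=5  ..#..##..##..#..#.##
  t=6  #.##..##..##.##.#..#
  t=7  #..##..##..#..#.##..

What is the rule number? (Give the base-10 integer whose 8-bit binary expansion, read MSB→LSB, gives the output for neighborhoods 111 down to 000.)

84

  nb ###: next=.  (t=0,i=13, bit7=0)
  nb ##.: next=#  (t=0,i=0, bit6=1)
  nb #.#: next=.  (t=0,i=1, bit5=0)
  nb #..: next=#  (t=0,i=3, bit4=1)
  nb .##: next=.  (t=0,i=5, bit3=0)
  nb .#.: next=#  (t=0,i=2, bit2=1)
  nb ..#: next=.  (t=0,i=4, bit1=0)
  nb ...: next=.  (t=1,i=12, bit0=0)
  bits 01010100 = 84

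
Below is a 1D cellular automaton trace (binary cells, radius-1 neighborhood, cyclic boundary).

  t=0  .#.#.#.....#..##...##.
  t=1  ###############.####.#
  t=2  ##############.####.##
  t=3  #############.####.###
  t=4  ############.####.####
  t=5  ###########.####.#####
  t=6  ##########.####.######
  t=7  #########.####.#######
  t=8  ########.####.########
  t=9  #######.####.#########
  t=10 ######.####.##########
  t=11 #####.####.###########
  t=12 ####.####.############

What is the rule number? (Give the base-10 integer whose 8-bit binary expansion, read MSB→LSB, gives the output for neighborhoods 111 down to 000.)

  nb ###: next=#  (t=1,i=0, bit7=1)
  nb ##.: next=.  (t=0,i=15, bit6=0)
  nb #.#: next=#  (t=0,i=2, bit5=1)
  nb #..: next=#  (t=0,i=6, bit4=1)
  nb .##: next=#  (t=0,i=14, bit3=1)
  nb .#.: next=#  (t=0,i=1, bit2=1)
  nb ..#: next=#  (t=0,i=0, bit1=1)
  nb ...: next=#  (t=0,i=7, bit0=1)
  bits 10111111 = 191

191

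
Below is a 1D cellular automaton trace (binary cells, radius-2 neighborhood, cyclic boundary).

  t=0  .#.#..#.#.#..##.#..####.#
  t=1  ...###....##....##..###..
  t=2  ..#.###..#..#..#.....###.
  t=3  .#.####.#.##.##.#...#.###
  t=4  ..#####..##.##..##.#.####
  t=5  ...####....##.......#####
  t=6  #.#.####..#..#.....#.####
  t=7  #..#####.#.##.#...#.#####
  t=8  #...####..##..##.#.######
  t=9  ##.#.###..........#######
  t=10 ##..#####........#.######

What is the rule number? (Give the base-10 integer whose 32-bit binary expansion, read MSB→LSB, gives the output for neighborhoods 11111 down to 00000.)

4191472396

  nb #####: next=#  (t=4,i=4, bit31=1)
  nb ####.: next=#  (t=0,i=21, bit30=1)
  nb ###.#: next=#  (t=0,i=22, bit29=1)
  nb ###..: next=#  (t=1,i=5, bit28=1)
  nb ##.##: next=#  (t=3,i=12, bit27=1)
  nb ##.#.: next=.  (t=0,i=15, bit26=0)
  nb ##..#: next=.  (t=1,i=18, bit25=0)
  nb ##...: next=#  (t=1,i=6, bit24=1)
  nb #.###: next=#  (t=2,i=4, bit23=1)
  nb #.##.: next=#  (t=3,i=10, bit22=1)
  nb #.#.#: next=.  (t=0,i=1, bit21=0)
  nb #.#..: next=#  (t=0,i=3, bit20=1)
  nb #..##: next=.  (t=0,i=12, bit19=0)
  nb #..#.: next=#  (t=0,i=5, bit18=1)
  nb #...#: next=.  (t=2,i=0, bit17=0)
  nb #....: next=.  (t=1,i=7, bit16=0)
  nb .####: next=#  (t=0,i=20, bit15=1)
  nb .###.: next=#  (t=1,i=4, bit14=1)
  nb .##.#: next=.  (t=0,i=14, bit13=0)
  nb .##..: next=.  (t=1,i=11, bit12=0)
  nb .#.##: next=#  (t=2,i=3, bit11=1)
  nb .#.#.: next=.  (t=0,i=0, bit10=0)
  nb .#..#: next=#  (t=0,i=4, bit9=1)
  nb .#...: next=#  (t=2,i=16, bit8=1)
  nb ..###: next=.  (t=0,i=19, bit7=0)
  nb ..##.: next=.  (t=0,i=13, bit6=0)
  nb ..#.#: next=.  (t=0,i=6, bit5=0)
  nb ..#..: next=.  (t=2,i=9, bit4=0)
  nb ...##: next=#  (t=1,i=2, bit3=1)
  nb ...#.: next=#  (t=2,i=1, bit2=1)
  nb ....#: next=.  (t=1,i=1, bit1=0)
  nb .....: next=.  (t=1,i=0, bit0=0)
  bits 11111001110101001100101100001100 = 4191472396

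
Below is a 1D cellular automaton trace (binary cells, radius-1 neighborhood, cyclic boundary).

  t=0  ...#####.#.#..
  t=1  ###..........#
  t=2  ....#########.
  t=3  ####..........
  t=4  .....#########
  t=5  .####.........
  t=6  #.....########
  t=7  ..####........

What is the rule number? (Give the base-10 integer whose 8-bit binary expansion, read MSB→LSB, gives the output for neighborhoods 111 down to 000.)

  ###|.  b7=0 t=0,i=4
  ##.|.  b6=0 t=0,i=7
  #.#|.  b5=0 t=0,i=8
  #..|.  b4=0 t=0,i=12
  .##|.  b3=0 t=0,i=3
  .#.|.  b2=0 t=0,i=9
  ..#|#  b1=1 t=0,i=2
  ...|#  b0=1 t=0,i=0
  bits 00000011 = 3

3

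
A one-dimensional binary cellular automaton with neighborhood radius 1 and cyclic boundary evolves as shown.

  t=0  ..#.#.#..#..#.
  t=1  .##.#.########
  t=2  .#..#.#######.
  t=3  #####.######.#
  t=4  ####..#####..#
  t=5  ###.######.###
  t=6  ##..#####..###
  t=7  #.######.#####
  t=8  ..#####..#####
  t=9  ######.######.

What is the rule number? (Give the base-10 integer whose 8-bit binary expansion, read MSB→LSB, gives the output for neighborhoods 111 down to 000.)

158

  nb ###: next=#  (t=1,i=7, bit7=1)
  nb ##.: next=.  (t=1,i=2, bit6=0)
  nb #.#: next=.  (t=0,i=3, bit5=0)
  nb #..: next=#  (t=0,i=7, bit4=1)
  nb .##: next=#  (t=1,i=1, bit3=1)
  nb .#.: next=#  (t=0,i=2, bit2=1)
  nb ..#: next=#  (t=0,i=1, bit1=1)
  nb ...: next=.  (t=0,i=0, bit0=0)
  bits 10011110 = 158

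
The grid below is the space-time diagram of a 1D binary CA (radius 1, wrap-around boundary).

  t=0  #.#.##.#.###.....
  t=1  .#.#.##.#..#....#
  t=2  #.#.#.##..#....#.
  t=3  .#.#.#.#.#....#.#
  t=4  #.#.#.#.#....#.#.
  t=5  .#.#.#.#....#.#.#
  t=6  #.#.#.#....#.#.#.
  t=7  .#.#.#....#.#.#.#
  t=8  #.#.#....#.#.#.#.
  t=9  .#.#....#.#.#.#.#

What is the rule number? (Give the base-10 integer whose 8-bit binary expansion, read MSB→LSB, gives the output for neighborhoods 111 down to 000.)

98

  nb ###: next=.  (t=0,i=10, bit7=0)
  nb ##.: next=#  (t=0,i=5, bit6=1)
  nb #.#: next=#  (t=0,i=1, bit5=1)
  nb #..: next=.  (t=0,i=12, bit4=0)
  nb .##: next=.  (t=0,i=4, bit3=0)
  nb .#.: next=.  (t=0,i=0, bit2=0)
  nb ..#: next=#  (t=0,i=16, bit1=1)
  nb ...: next=.  (t=0,i=13, bit0=0)
  bits 01100010 = 98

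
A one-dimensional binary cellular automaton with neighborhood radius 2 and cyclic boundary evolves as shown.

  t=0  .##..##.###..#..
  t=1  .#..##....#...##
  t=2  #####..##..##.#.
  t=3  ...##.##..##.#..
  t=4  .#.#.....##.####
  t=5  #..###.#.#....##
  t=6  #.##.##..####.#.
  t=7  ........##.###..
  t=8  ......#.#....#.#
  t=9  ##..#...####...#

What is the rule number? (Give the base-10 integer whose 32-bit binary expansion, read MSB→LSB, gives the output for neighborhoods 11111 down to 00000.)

  #####|.  b31=0 t=2,i=2
  ####.|#  b30=1 t=2,i=3
  ###.#|#  b29=1 t=4,i=15
  ###..|#  b28=1 t=0,i=10
  ##.##|.  b27=0 t=0,i=7
  ##.#.|#  b26=1 t=1,i=0
  ##..#|.  b25=0 t=0,i=3
  ##...|.  b24=0 t=1,i=6
  #.###|.  b23=0 t=0,i=8
  #.##.|.  b22=0 t=3,i=6
  #.#.#|.  b21=0 t=2,i=14
  #.#..|#  b20=1 t=1,i=1
  #..##|#  b19=1 t=0,i=4
  #..#.|.  b18=0 t=0,i=12
  #...#|#  b17=1 t=0,i=15
  #....|#  b16=1 t=1,i=7
  .####|.  b15=0 t=2,i=1
  .###.|.  b14=0 t=0,i=9
  .##.#|.  b13=0 t=0,i=6
  .##..|.  b12=0 t=0,i=2
  .#.##|.  b11=0 t=2,i=15
  .#.#.|.  b10=0 t=4,i=2
  .#..#|#  b9=1 t=1,i=2
  .#...|#  b8=1 t=0,i=14
  ..###|#  b7=1 t=5,i=3
  ..##.|#  b6=1 t=0,i=1
  ..#.#|.  b5=0 t=8,i=6
  ..#..|.  b4=0 t=0,i=13
  ...##|.  b3=0 t=0,i=0
  ...#.|.  b2=0 t=1,i=9
  ....#|#  b1=1 t=1,i=8
  .....|.  b0=0 t=3,i=0
  bits 01110100000110110000001111000010 = 1947927490

1947927490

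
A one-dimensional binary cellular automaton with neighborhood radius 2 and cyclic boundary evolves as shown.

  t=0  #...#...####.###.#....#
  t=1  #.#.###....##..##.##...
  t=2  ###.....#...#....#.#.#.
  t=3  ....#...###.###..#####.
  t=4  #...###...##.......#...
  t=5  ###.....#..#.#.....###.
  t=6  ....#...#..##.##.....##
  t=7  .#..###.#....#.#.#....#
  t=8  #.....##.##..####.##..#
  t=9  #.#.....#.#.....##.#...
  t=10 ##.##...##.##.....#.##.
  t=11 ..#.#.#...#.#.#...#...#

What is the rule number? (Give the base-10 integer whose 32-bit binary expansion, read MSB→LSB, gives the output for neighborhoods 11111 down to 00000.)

  [31] ##### => #  t=3,i=19
  [30] ####. => .  t=0,i=10
  [29] ###.# => #  t=0,i=11
  [28] ###.. => .  t=1,i=6
  [27] ##.## => #  t=0,i=12
  [26] ##.#. => #  t=0,i=16
  [25] ##..# => .  t=1,i=13
  [24] ##... => .  t=0,i=1
  [23] #.### => .  t=0,i=13
  [22] #.##. => .  t=1,i=18
  [21] #.#.# => #  t=1,i=2
  [20] #.#.. => .  t=0,i=17
  [19] #..## => .  t=1,i=14
  [18] #..#. => .  t=5,i=10
  [17] #...# => #  t=0,i=2
  [16] #.... => #  t=0,i=19
  [15] .#### => .  t=0,i=9
  [14] .###. => .  t=0,i=14
  [13] .##.# => .  t=1,i=16
  [12] .##.. => #  t=0,i=0
  [11] .#.## => .  t=1,i=3
  [10] .#.#. => #  t=1,i=1
  [9] .#..# => .  t=5,i=9
  [8] .#... => #  t=0,i=5
  [7] ..### => .  t=0,i=8
  [6] ..##. => .  t=0,i=22
  [5] ..#.# => #  t=1,i=0
  [4] ..#.. => #  t=0,i=4
  [3] ...## => .  t=0,i=7
  [2] ...#. => .  t=0,i=3
  [1] ....# => .  t=0,i=20
  [0] ..... => .  t=2,i=5
  bits 10101100001000110001010100110000 = 2887980336

2887980336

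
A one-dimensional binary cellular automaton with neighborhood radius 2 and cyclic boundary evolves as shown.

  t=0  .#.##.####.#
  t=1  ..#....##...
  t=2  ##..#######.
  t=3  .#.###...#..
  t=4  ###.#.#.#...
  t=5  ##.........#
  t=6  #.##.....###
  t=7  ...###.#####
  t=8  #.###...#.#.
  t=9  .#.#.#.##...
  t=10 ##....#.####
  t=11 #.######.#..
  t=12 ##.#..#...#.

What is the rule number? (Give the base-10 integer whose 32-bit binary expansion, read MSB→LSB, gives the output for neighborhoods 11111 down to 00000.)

  [31] ##### => .  t=2,i=6
  [30] ####. => #  t=0,i=8
  [29] ###.# => .  t=0,i=9
  [28] ###.. => .  t=3,i=5
  [27] ##.## => .  t=0,i=5
  [26] ##.#. => .  t=0,i=10
  [25] ##..# => .  t=2,i=2
  [24] ##... => #  t=1,i=9
  [23] #.### => .  t=0,i=6
  [22] #.##. => .  t=0,i=3
  [21] #.#.# => .  t=0,i=1
  [20] #.#.. => .  t=4,i=8
  [19] #..## => #  t=2,i=3
  [18] #..#. => .  t=11,i=11
  [17] #...# => .  t=3,i=7
  [16] #.... => #  t=1,i=4
  [15] .#### => #  t=0,i=7
  [14] .###. => #  t=3,i=4
  [13] .##.# => .  t=0,i=4
  [12] .##.. => #  t=1,i=8
  [11] .#.## => #  t=0,i=2
  [10] .#.#. => .  t=0,i=0
  [9] .#..# => #  t=11,i=10
  [8] .#... => .  t=1,i=3
  [7] ..### => #  t=2,i=4
  [6] ..##. => #  t=1,i=7
  [5] ..#.# => #  t=3,i=1
  [4] ..#.. => .  t=1,i=2
  [3] ...## => #  t=1,i=6
  [2] ...#. => #  t=1,i=1
  [1] ....# => #  t=1,i=0
  [0] ..... => .  t=1,i=11
  bits 01000001000010011101101011101110 = 1091164910

1091164910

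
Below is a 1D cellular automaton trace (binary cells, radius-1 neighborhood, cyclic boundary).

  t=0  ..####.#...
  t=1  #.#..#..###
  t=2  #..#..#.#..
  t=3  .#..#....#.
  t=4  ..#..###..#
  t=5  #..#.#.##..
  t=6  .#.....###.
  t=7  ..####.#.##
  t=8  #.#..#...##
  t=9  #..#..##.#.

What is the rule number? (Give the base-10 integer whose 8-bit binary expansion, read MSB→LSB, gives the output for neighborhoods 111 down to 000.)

  [7] ### => .  t=0,i=3
  [6] ##. => #  t=0,i=5
  [5] #.# => .  t=0,i=6
  [4] #.. => #  t=0,i=8
  [3] .## => #  t=0,i=2
  [2] .#. => .  t=0,i=7
  [1] ..# => .  t=0,i=1
  [0] ... => #  t=0,i=0
  bits 01011001 = 89

89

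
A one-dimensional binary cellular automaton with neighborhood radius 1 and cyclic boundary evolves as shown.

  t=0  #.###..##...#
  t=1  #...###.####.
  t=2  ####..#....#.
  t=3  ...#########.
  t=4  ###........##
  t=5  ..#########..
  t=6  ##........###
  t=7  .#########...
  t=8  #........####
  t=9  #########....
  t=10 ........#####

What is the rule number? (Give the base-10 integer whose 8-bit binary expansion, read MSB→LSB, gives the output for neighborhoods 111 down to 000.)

87

  [7] ### => .  t=0,i=3
  [6] ##. => #  t=0,i=0
  [5] #.# => .  t=0,i=1
  [4] #.. => #  t=0,i=5
  [3] .## => .  t=0,i=2
  [2] .#. => #  t=1,i=0
  [1] ..# => #  t=0,i=6
  [0] ... => #  t=0,i=10
  bits 01010111 = 87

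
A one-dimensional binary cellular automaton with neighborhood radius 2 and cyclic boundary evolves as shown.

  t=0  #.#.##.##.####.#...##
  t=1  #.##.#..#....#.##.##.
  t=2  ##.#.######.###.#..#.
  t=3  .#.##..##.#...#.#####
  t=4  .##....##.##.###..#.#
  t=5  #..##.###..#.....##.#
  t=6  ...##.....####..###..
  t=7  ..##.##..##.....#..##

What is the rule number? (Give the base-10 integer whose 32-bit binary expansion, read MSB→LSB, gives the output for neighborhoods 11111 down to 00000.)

2704616444

  ##### -> #   bit 31 = 1  t=2,i=7
  ####. -> .   bit 30 = 0  t=0,i=12
  ###.# -> #   bit 29 = 1  t=0,i=0
  ###.. -> .   bit 28 = 0  t=4,i=15
  ##.## -> .   bit 27 = 0  t=0,i=6
  ##.#. -> .   bit 26 = 0  t=0,i=1
  ##..# -> .   bit 25 = 0  t=3,i=5
  ##... -> #   bit 24 = 1  t=4,i=3
  #.### -> .   bit 23 = 0  t=0,i=10
  #.##. -> .   bit 22 = 0  t=0,i=4
  #.#.# -> #   bit 21 = 1  t=0,i=2
  #.#.. -> #   bit 20 = 1  t=0,i=15
  #..## -> .   bit 19 = 0  t=3,i=6
  #..#. -> #   bit 18 = 1  t=1,i=7
  #...# -> .   bit 17 = 0  t=0,i=17
  #.... -> #   bit 16 = 1  t=1,i=10
  .#### -> .   bit 15 = 0  t=0,i=11
  .###. -> .   bit 14 = 0  t=0,i=20
  .##.# -> #   bit 13 = 1  t=0,i=5
  .##.. -> .   bit 12 = 0  t=3,i=4
  .#.## -> #   bit 11 = 1  t=0,i=3
  .#.#. -> .   bit 10 = 0  t=4,i=19
  .#..# -> #   bit 9 = 1  t=1,i=6
  .#... -> #   bit 8 = 1  t=0,i=16
  ..### -> #   bit 7 = 1  t=0,i=19
  ..##. -> #   bit 6 = 1  t=3,i=7
  ..#.# -> #   bit 5 = 1  t=1,i=13
  ..#.. -> #   bit 4 = 1  t=1,i=8
  ...## -> #   bit 3 = 1  t=0,i=18
  ...#. -> #   bit 2 = 1  t=1,i=12
  ....# -> .   bit 1 = 0  t=1,i=11
  ..... -> .   bit 0 = 0  t=5,i=14
  bits 10100001001101010010101111111100 = 2704616444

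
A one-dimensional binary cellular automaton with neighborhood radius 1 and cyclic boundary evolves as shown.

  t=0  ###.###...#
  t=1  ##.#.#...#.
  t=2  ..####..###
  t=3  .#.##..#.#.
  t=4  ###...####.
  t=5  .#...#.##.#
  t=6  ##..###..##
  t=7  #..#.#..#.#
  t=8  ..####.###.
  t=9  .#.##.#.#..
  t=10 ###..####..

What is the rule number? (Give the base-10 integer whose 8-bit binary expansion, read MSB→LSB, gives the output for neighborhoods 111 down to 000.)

  ###|#  b7=1 t=0,i=0
  ##.|.  b6=0 t=0,i=2
  #.#|#  b5=1 t=0,i=3
  #..|.  b4=0 t=0,i=7
  .##|.  b3=0 t=0,i=4
  .#.|#  b2=1 t=1,i=3
  ..#|#  b1=1 t=0,i=9
  ...|.  b0=0 t=0,i=8
  bits 10100110 = 166

166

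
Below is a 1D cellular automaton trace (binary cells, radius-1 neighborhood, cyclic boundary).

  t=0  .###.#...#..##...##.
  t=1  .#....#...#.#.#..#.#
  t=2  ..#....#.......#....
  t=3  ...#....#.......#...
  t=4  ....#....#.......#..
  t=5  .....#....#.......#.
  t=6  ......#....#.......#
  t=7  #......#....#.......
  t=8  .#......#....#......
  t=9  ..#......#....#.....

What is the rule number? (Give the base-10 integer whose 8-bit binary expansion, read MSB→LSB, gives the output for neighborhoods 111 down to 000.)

24

  ###|.  b7=0 t=0,i=2
  ##.|.  b6=0 t=0,i=3
  #.#|.  b5=0 t=0,i=4
  #..|#  b4=1 t=0,i=6
  .##|#  b3=1 t=0,i=1
  .#.|.  b2=0 t=0,i=5
  ..#|.  b1=0 t=0,i=0
  ...|.  b0=0 t=0,i=7
  bits 00011000 = 24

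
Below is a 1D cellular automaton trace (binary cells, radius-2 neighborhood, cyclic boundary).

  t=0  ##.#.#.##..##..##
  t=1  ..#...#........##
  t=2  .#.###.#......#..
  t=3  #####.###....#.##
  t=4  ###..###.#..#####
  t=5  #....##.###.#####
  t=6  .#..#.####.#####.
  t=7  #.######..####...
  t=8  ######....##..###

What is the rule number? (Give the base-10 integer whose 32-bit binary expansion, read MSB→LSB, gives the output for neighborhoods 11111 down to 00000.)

  nb #####: next=#  (t=3,i=0, bit31=1)
  nb ####.: next=.  (t=0,i=0, bit30=0)
  nb ###.#: next=.  (t=0,i=1, bit29=0)
  nb ###..: next=.  (t=3,i=8, bit28=0)
  nb ##.##: next=#  (t=3,i=5, bit27=1)
  nb ##.#.: next=#  (t=0,i=2, bit26=1)
  nb ##..#: next=.  (t=0,i=9, bit25=0)
  nb ##...: next=#  (t=3,i=9, bit24=1)
  nb #.###: next=#  (t=2,i=3, bit23=1)
  nb #.##.: next=.  (t=0,i=7, bit22=0)
  nb #.#.#: next=.  (t=0,i=3, bit21=0)
  nb #.#..: next=#  (t=2,i=7, bit20=1)
  nb #..##: next=.  (t=0,i=10, bit19=0)
  nb #..#.: next=#  (t=1,i=1, bit18=1)
  nb #...#: next=#  (t=1,i=4, bit17=1)
  nb #....: next=.  (t=1,i=8, bit16=0)
  nb .####: next=#  (t=0,i=16, bit15=1)
  nb .###.: next=#  (t=2,i=4, bit14=1)
  nb .##.#: next=#  (t=5,i=6, bit13=1)
  nb .##..: next=.  (t=0,i=8, bit12=0)
  nb .#.##: next=#  (t=0,i=6, bit11=1)
  nb .#.#.: next=.  (t=0,i=4, bit10=0)
  nb .#..#: next=#  (t=4,i=10, bit9=1)
  nb .#...: next=#  (t=1,i=3, bit8=1)
  nb ..###: next=#  (t=0,i=15, bit7=1)
  nb ..##.: next=.  (t=0,i=11, bit6=0)
  nb ..#.#: next=#  (t=2,i=1, bit5=1)
  nb ..#..: next=.  (t=1,i=2, bit4=0)
  nb ...##: next=#  (t=1,i=14, bit3=1)
  nb ...#.: next=#  (t=1,i=5, bit2=1)
  nb ....#: next=.  (t=1,i=13, bit1=0)
  nb .....: next=.  (t=1,i=9, bit0=0)
  bits 10001101100101101110101110101100 = 2375478188

2375478188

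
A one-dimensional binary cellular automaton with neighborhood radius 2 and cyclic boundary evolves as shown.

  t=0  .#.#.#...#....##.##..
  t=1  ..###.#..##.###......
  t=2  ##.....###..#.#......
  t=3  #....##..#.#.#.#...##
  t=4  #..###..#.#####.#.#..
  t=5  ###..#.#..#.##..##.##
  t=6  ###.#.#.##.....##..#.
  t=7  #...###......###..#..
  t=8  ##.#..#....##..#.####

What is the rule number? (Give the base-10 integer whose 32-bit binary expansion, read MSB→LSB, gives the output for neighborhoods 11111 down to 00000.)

  #####|#  b31=1 t=4,i=12
  ####.|#  b30=1 t=4,i=13
  ###.#|.  b29=0 t=1,i=4
  ###..|#  b28=1 t=1,i=14
  ##.##|.  b27=0 t=0,i=16
  ##.#.|.  b26=0 t=1,i=5
  ##..#|.  b25=0 t=2,i=10
  ##...|.  b24=0 t=0,i=19
  #.###|#  b23=1 t=1,i=12
  #.##.|.  b22=0 t=0,i=17
  #.#.#|#  b21=1 t=0,i=3
  #.#..|.  b20=0 t=0,i=5
  #..##|#  b19=1 t=1,i=8
  #..#.|#  b18=1 t=2,i=11
  #...#|.  b17=0 t=0,i=7
  #....|.  b16=0 t=0,i=11
  .####|.  b15=0 t=4,i=11
  .###.|.  b14=0 t=1,i=3
  .##.#|.  b13=0 t=0,i=15
  .##..|.  b12=0 t=0,i=18
  .#.##|.  b11=0 t=4,i=9
  .#.#.|#  b10=1 t=0,i=2
  .#..#|#  b9=1 t=1,i=7
  .#...|#  b8=1 t=0,i=6
  ..###|.  b7=0 t=1,i=2
  ..##.|#  b6=1 t=0,i=14
  ..#.#|.  b5=0 t=0,i=1
  ..#..|#  b4=1 t=0,i=9
  ...##|#  b3=1 t=0,i=13
  ...#.|.  b2=0 t=0,i=0
  ....#|#  b1=1 t=0,i=12
  .....|.  b0=0 t=1,i=17
  bits 11010000101011000000011101011010 = 3500935002

3500935002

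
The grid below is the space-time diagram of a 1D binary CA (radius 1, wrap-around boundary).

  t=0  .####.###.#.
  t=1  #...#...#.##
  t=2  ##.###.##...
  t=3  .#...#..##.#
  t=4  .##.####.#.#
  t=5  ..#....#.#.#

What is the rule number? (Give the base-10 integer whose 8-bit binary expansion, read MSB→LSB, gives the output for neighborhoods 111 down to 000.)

  [7] ### => .  t=0,i=2
  [6] ##. => #  t=0,i=4
  [5] #.# => .  t=0,i=5
  [4] #.. => #  t=0,i=11
  [3] .## => .  t=0,i=1
  [2] .#. => #  t=0,i=10
  [1] ..# => #  t=0,i=0
  [0] ... => .  t=1,i=2
  bits 01010110 = 86

86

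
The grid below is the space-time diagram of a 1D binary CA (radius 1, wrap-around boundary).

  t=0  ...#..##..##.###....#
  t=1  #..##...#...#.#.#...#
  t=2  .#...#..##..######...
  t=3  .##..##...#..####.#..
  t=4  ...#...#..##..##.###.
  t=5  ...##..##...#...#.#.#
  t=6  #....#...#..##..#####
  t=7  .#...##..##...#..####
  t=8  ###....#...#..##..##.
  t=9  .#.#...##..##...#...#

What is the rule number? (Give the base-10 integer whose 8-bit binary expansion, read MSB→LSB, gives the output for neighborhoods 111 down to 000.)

  nb ###: next=#  (t=0,i=14, bit7=1)
  nb ##.: next=.  (t=0,i=7, bit6=0)
  nb #.#: next=#  (t=0,i=12, bit5=1)
  nb #..: next=#  (t=0,i=0, bit4=1)
  nb .##: next=.  (t=0,i=6, bit3=0)
  nb .#.: next=#  (t=0,i=3, bit2=1)
  nb ..#: next=.  (t=0,i=2, bit1=0)
  nb ...: next=.  (t=0,i=1, bit0=0)
  bits 10110100 = 180

180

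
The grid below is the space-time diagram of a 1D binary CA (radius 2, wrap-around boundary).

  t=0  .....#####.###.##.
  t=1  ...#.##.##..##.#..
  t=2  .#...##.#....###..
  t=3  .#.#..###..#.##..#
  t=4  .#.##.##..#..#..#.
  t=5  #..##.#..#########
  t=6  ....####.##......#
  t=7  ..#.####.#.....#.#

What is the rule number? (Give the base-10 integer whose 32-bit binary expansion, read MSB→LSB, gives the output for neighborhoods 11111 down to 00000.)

1685512850

  ##### -> .   bit 31 = 0  t=0,i=7
  ####. -> #   bit 30 = 1  t=0,i=8
  ###.# -> #   bit 29 = 1  t=0,i=9
  ###.. -> .   bit 28 = 0  t=2,i=15
  ##.## -> .   bit 27 = 0  t=0,i=10
  ##.#. -> #   bit 26 = 1  t=1,i=14
  ##..# -> .   bit 25 = 0  t=1,i=10
  ##... -> .   bit 24 = 0  t=0,i=17
  #.### -> .   bit 23 = 0  t=0,i=11
  #.##. -> #   bit 22 = 1  t=0,i=15
  #.#.# -> #   bit 21 = 1  t=3,i=1
  #.#.. -> #   bit 20 = 1  t=1,i=15
  #..## -> .   bit 19 = 0  t=1,i=11
  #..#. -> #   bit 18 = 1  t=3,i=10
  #...# -> #   bit 17 = 1  t=2,i=3
  #.... -> .   bit 16 = 0  t=0,i=0
  .#### -> #   bit 15 = 1  t=0,i=6
  .###. -> #   bit 14 = 1  t=0,i=12
  .##.# -> #   bit 13 = 1  t=1,i=6
  .##.. -> .   bit 12 = 0  t=0,i=16
  .#.## -> .   bit 11 = 0  t=1,i=4
  .#.#. -> .   bit 10 = 0  t=3,i=0
  .#..# -> #   bit 9 = 1  t=3,i=4
  .#... -> .   bit 8 = 0  t=1,i=16
  ..### -> #   bit 7 = 1  t=0,i=5
  ..##. -> .   bit 6 = 0  t=1,i=12
  ..#.# -> .   bit 5 = 0  t=1,i=3
  ..#.. -> #   bit 4 = 1  t=2,i=1
  ...## -> .   bit 3 = 0  t=0,i=4
  ...#. -> .   bit 2 = 0  t=1,i=2
  ....# -> #   bit 1 = 1  t=0,i=3
  ..... -> .   bit 0 = 0  t=0,i=1
  bits 01100100011101101110001010010010 = 1685512850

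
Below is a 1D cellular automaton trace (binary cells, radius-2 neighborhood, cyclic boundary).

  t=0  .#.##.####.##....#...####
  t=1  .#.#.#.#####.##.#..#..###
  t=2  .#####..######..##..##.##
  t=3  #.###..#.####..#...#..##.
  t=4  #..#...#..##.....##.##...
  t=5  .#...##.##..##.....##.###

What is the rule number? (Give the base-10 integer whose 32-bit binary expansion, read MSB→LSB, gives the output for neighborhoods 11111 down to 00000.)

  #####|#  b31=1 t=1,i=9
  ####.|#  b30=1 t=0,i=8
  ###.#|#  b29=1 t=0,i=9
  ###..|.  b28=0 t=2,i=5
  ##.##|#  b27=1 t=0,i=5
  ##.#.|.  b26=0 t=0,i=0
  ##..#|.  b25=0 t=2,i=6
  ##...|#  b24=1 t=0,i=13
  #.###|.  b23=0 t=0,i=6
  #.##.|#  b22=1 t=0,i=3
  #.#.#|#  b21=1 t=0,i=1
  #.#..|#  b20=1 t=1,i=16
  #..##|#  b19=1 t=1,i=21
  #..#.|.  b18=0 t=1,i=18
  #...#|#  b17=1 t=0,i=19
  #....|#  b16=1 t=0,i=14
  .####|#  b15=1 t=0,i=7
  .###.|#  b14=1 t=1,i=23
  .##.#|.  b13=0 t=0,i=4
  .##..|.  b12=0 t=0,i=12
  .#.##|.  b11=0 t=0,i=2
  .#.#.|#  b10=1 t=1,i=2
  .#..#|#  b9=1 t=1,i=17
  .#...|.  b8=0 t=0,i=18
  ..###|.  b7=0 t=0,i=21
  ..##.|.  b6=0 t=2,i=16
  ..#.#|#  b5=1 t=3,i=7
  ..#..|.  b4=0 t=0,i=17
  ...##|.  b3=0 t=0,i=20
  ...#.|#  b2=1 t=0,i=16
  ....#|.  b1=0 t=0,i=15
  .....|.  b0=0 t=4,i=14
  bits 11101001011110111100011000100100 = 3917202980

3917202980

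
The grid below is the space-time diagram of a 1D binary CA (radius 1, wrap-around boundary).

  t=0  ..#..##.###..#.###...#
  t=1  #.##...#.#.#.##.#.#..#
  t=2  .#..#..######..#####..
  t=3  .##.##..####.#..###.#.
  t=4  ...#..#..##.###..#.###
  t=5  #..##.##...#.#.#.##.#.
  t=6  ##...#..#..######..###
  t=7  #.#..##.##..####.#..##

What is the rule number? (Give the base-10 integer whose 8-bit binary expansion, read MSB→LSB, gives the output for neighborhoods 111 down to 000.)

180

  ###|#  b7=1 t=0,i=9
  ##.|.  b6=0 t=0,i=6
  #.#|#  b5=1 t=0,i=7
  #..|#  b4=1 t=0,i=0
  .##|.  b3=0 t=0,i=5
  .#.|#  b2=1 t=0,i=2
  ..#|.  b1=0 t=0,i=1
  ...|.  b0=0 t=0,i=19
  bits 10110100 = 180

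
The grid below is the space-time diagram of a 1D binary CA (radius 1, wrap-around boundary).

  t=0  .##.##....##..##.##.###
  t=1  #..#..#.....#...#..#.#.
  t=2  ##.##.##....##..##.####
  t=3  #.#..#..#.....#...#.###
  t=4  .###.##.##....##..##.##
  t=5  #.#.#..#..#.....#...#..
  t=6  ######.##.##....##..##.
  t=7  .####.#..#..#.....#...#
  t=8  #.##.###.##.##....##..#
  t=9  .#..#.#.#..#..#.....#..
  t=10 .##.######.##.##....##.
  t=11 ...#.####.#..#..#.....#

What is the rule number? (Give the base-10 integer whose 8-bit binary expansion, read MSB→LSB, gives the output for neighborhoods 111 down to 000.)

  ### -> #   bit 7 = 1  t=0,i=21
  ##. -> .   bit 6 = 0  t=0,i=2
  #.# -> #   bit 5 = 1  t=0,i=0
  #.. -> #   bit 4 = 1  t=0,i=6
  .## -> .   bit 3 = 0  t=0,i=1
  .#. -> #   bit 2 = 1  t=1,i=0
  ..# -> .   bit 1 = 0  t=0,i=9
  ... -> .   bit 0 = 0  t=0,i=7
  bits 10110100 = 180

180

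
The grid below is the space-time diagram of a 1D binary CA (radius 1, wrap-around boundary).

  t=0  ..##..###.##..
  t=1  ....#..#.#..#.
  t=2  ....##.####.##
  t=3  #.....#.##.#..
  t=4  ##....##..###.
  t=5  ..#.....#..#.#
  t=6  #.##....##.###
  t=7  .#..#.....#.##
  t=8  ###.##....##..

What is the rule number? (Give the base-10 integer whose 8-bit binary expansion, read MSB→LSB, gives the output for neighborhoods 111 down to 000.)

180

  ###|#  b7=1 t=0,i=7
  ##.|.  b6=0 t=0,i=3
  #.#|#  b5=1 t=0,i=9
  #..|#  b4=1 t=0,i=4
  .##|.  b3=0 t=0,i=2
  .#.|#  b2=1 t=1,i=4
  ..#|.  b1=0 t=0,i=1
  ...|.  b0=0 t=0,i=0
  bits 10110100 = 180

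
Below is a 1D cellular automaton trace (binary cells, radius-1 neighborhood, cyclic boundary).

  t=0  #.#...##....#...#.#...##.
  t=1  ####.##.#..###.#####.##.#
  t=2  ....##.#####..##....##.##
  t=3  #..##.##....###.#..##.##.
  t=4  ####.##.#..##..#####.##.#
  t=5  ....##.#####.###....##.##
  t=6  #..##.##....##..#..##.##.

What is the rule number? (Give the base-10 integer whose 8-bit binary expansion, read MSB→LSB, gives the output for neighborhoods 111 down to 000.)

62

  nb ###: next=.  (t=1,i=0, bit7=0)
  nb ##.: next=.  (t=0,i=7, bit6=0)
  nb #.#: next=#  (t=0,i=1, bit5=1)
  nb #..: next=#  (t=0,i=3, bit4=1)
  nb .##: next=#  (t=0,i=6, bit3=1)
  nb .#.: next=#  (t=0,i=0, bit2=1)
  nb ..#: next=#  (t=0,i=5, bit1=1)
  nb ...: next=.  (t=0,i=4, bit0=0)
  bits 00111110 = 62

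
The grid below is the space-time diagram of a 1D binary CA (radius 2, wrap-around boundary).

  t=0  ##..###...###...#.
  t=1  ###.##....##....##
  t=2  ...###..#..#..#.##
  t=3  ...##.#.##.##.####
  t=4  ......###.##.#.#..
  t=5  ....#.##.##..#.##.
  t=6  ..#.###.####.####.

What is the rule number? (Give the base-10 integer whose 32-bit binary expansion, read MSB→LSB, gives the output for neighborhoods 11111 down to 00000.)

  [31] ##### => .  t=1,i=0
  [30] ####. => .  t=1,i=1
  [29] ###.# => .  t=1,i=2
  [28] ###.. => .  t=0,i=6
  [27] ##.## => #  t=1,i=3
  [26] ##.#. => .  t=3,i=5
  [25] ##..# => #  t=0,i=2
  [24] ##... => .  t=0,i=7
  [23] #.### => .  t=3,i=14
  [22] #.##. => #  t=0,i=0
  [21] #.#.# => #  t=3,i=6
  [20] #.#.. => #  t=4,i=15
  [19] #..## => .  t=0,i=3
  [18] #..#. => .  t=2,i=7
  [17] #...# => .  t=0,i=8
  [16] #.... => .  t=1,i=7
  [15] .#### => #  t=1,i=17
  [14] .###. => #  t=0,i=5
  [13] .##.# => .  t=3,i=4
  [12] .##.. => #  t=0,i=1
  [11] .#.## => #  t=0,i=17
  [10] .#.#. => .  t=4,i=14
  [9] .#..# => #  t=2,i=9
  [8] .#... => #  t=4,i=16
  [7] ..### => #  t=0,i=4
  [6] ..##. => .  t=1,i=10
  [5] ..#.# => #  t=0,i=16
  [4] ..#.. => #  t=2,i=8
  [3] ...## => .  t=0,i=9
  [2] ...#. => .  t=0,i=15
  [1] ....# => #  t=1,i=8
  [0] ..... => .  t=4,i=0
  bits 00001010011100001101101110110010 = 175168434

175168434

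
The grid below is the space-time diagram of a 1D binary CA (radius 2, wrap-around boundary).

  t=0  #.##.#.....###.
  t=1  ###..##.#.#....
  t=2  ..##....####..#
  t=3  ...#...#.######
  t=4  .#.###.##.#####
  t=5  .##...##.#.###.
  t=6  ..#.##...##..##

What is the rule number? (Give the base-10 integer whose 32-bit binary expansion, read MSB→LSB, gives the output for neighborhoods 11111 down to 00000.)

3665206585

  nb #####: next=#  (t=3,i=11, bit31=1)
  nb ####.: next=#  (t=2,i=10, bit30=1)
  nb ###.#: next=.  (t=0,i=13, bit29=0)
  nb ###..: next=#  (t=1,i=2, bit28=1)
  nb ##.##: next=#  (t=4,i=6, bit27=1)
  nb ##.#.: next=.  (t=0,i=4, bit26=0)
  nb ##..#: next=#  (t=1,i=3, bit25=1)
  nb ##...: next=.  (t=2,i=4, bit24=0)
  nb #.###: next=.  (t=3,i=9, bit23=0)
  nb #.##.: next=#  (t=0,i=2, bit22=1)
  nb #.#.#: next=#  (t=0,i=0, bit21=1)
  nb #.#..: next=#  (t=0,i=5, bit20=1)
  nb #..##: next=.  (t=1,i=4, bit19=0)
  nb #..#.: next=#  (t=2,i=13, bit18=1)
  nb #...#: next=#  (t=3,i=1, bit17=1)
  nb #....: next=.  (t=0,i=7, bit16=0)
  nb .####: next=#  (t=2,i=9, bit15=1)
  nb .###.: next=.  (t=0,i=12, bit14=0)
  nb .##.#: next=.  (t=0,i=3, bit13=0)
  nb .##..: next=#  (t=2,i=3, bit12=1)
  nb .#.##: next=#  (t=0,i=1, bit11=1)
  nb .#.#.: next=#  (t=1,i=9, bit10=1)
  nb .#..#: next=.  (t=2,i=0, bit9=0)
  nb .#...: next=#  (t=0,i=6, bit8=1)
  nb ..###: next=.  (t=0,i=11, bit7=0)
  nb ..##.: next=.  (t=1,i=5, bit6=0)
  nb ..#.#: next=#  (t=3,i=7, bit5=1)
  nb ..#..: next=#  (t=2,i=14, bit4=1)
  nb ...##: next=#  (t=0,i=10, bit3=1)
  nb ...#.: next=.  (t=3,i=2, bit2=0)
  nb ....#: next=.  (t=0,i=9, bit1=0)
  nb .....: next=#  (t=0,i=8, bit0=1)
  bits 11011010011101101001110100111001 = 3665206585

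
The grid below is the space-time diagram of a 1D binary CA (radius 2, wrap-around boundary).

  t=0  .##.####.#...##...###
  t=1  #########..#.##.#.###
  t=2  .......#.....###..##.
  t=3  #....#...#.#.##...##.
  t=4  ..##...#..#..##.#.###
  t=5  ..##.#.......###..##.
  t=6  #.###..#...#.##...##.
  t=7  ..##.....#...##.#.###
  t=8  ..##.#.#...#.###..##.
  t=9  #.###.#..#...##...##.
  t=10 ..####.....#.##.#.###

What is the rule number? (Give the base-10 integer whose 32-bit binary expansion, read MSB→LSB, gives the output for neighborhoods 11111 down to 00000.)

1824781506

  [31] ##### => .  t=1,i=0
  [30] ####. => #  t=0,i=6
  [29] ###.# => #  t=0,i=7
  [28] ###.. => .  t=1,i=8
  [27] ##.## => #  t=0,i=0
  [26] ##.#. => #  t=0,i=8
  [25] ##..# => .  t=1,i=9
  [24] ##... => .  t=0,i=15
  [23] #.### => #  t=0,i=4
  [22] #.##. => #  t=0,i=1
  [21] #.#.# => .  t=1,i=16
  [20] #.#.. => .  t=0,i=9
  [19] #..## => .  t=2,i=17
  [18] #..#. => .  t=1,i=10
  [17] #...# => #  t=0,i=11
  [16] #.... => #  t=2,i=0
  [15] .#### => #  t=0,i=5
  [14] .###. => #  t=0,i=19
  [13] .##.# => #  t=0,i=2
  [12] .##.. => #  t=0,i=14
  [11] .#.## => .  t=1,i=12
  [10] .#.#. => #  t=3,i=10
  [9] .#..# => .  t=4,i=8
  [8] .#... => .  t=0,i=10
  [7] ..### => #  t=0,i=18
  [6] ..##. => #  t=0,i=13
  [5] ..#.# => .  t=1,i=11
  [4] ..#.. => .  t=2,i=7
  [3] ...## => .  t=0,i=12
  [2] ...#. => .  t=2,i=6
  [1] ....# => #  t=2,i=5
  [0] ..... => .  t=2,i=1
  bits 01101100110000111111010011000010 = 1824781506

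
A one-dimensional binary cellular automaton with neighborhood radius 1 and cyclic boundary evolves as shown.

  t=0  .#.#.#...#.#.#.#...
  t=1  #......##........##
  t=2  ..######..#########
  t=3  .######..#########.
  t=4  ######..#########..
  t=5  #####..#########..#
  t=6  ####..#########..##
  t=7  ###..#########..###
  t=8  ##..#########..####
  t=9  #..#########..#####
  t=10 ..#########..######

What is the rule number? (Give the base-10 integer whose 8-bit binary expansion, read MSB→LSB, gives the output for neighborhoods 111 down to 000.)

  ### -> #   bit 7 = 1  t=1,i=18
  ##. -> .   bit 6 = 0  t=1,i=0
  #.# -> .   bit 5 = 0  t=0,i=2
  #.. -> .   bit 4 = 0  t=0,i=6
  .## -> #   bit 3 = 1  t=1,i=7
  .#. -> .   bit 2 = 0  t=0,i=1
  ..# -> #   bit 1 = 1  t=0,i=0
  ... -> #   bit 0 = 1  t=0,i=7
  bits 10001011 = 139

139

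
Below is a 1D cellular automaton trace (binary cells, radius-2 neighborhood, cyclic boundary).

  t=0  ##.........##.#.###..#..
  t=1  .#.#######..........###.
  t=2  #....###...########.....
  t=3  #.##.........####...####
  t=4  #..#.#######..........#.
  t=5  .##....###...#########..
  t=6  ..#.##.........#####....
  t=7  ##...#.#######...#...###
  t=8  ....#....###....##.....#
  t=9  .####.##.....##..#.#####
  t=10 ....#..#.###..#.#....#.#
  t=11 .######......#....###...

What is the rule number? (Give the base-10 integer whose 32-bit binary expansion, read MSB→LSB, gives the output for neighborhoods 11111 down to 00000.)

2684686871

  ##### -> #   bit 31 = 1  t=1,i=5
  ####. -> .   bit 30 = 0  t=1,i=8
  ###.# -> #   bit 29 = 1  t=3,i=0
  ###.. -> .   bit 28 = 0  t=0,i=18
  ##.## -> .   bit 27 = 0  t=3,i=1
  ##.#. -> .   bit 26 = 0  t=0,i=13
  ##..# -> .   bit 25 = 0  t=0,i=19
  ##... -> .   bit 24 = 0  t=0,i=2
  #.### -> .   bit 23 = 0  t=0,i=16
  #.##. -> .   bit 22 = 0  t=3,i=2
  #.#.# -> .   bit 21 = 0  t=0,i=14
  #.#.. -> .   bit 20 = 0  t=4,i=0
  #..## -> .   bit 19 = 0  t=0,i=23
  #..#. -> #   bit 18 = 1  t=0,i=20
  #...# -> .   bit 17 = 0  t=2,i=9
  #.... -> #   bit 16 = 1  t=0,i=3
  .#### -> .   bit 15 = 0  t=1,i=4
  .###. -> .   bit 14 = 0  t=0,i=17
  .##.# -> .   bit 13 = 0  t=0,i=12
  .##.. -> #   bit 12 = 1  t=0,i=1
  .#.## -> .   bit 11 = 0  t=0,i=15
  .#.#. -> .   bit 10 = 0  t=4,i=23
  .#..# -> #   bit 9 = 1  t=0,i=22
  .#... -> .   bit 8 = 0  t=2,i=1
  ..### -> .   bit 7 = 0  t=1,i=20
  ..##. -> .   bit 6 = 0  t=0,i=0
  ..#.# -> .   bit 5 = 0  t=1,i=1
  ..#.. -> #   bit 4 = 1  t=0,i=21
  ...## -> .   bit 3 = 0  t=0,i=10
  ...#. -> #   bit 2 = 1  t=2,i=23
  ....# -> #   bit 1 = 1  t=0,i=9
  ..... -> #   bit 0 = 1  t=0,i=4
  bits 10100000000001010001001000010111 = 2684686871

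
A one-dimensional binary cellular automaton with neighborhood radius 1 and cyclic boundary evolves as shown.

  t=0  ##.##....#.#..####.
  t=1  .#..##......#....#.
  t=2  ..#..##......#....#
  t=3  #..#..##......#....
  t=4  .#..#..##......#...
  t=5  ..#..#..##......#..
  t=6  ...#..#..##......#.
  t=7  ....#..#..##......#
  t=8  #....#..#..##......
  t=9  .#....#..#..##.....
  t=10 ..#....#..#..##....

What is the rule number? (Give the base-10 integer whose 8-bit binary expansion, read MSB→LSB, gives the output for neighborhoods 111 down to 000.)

80

  ###|.  b7=0 t=0,i=15
  ##.|#  b6=1 t=0,i=1
  #.#|.  b5=0 t=0,i=2
  #..|#  b4=1 t=0,i=5
  .##|.  b3=0 t=0,i=0
  .#.|.  b2=0 t=0,i=9
  ..#|.  b1=0 t=0,i=8
  ...|.  b0=0 t=0,i=6
  bits 01010000 = 80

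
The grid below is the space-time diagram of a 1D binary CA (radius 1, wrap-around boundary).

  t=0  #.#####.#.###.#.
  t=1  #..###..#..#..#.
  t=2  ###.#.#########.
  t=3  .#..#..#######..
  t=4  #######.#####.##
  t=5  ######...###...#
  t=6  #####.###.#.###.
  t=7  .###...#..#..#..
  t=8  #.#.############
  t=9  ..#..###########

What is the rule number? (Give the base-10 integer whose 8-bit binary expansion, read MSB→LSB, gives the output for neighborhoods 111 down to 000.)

  [7] ### => #  t=0,i=3
  [6] ##. => .  t=0,i=6
  [5] #.# => .  t=0,i=1
  [4] #.. => #  t=1,i=1
  [3] .## => .  t=0,i=2
  [2] .#. => #  t=0,i=0
  [1] ..# => #  t=1,i=2
  [0] ... => #  t=3,i=15
  bits 10010111 = 151

151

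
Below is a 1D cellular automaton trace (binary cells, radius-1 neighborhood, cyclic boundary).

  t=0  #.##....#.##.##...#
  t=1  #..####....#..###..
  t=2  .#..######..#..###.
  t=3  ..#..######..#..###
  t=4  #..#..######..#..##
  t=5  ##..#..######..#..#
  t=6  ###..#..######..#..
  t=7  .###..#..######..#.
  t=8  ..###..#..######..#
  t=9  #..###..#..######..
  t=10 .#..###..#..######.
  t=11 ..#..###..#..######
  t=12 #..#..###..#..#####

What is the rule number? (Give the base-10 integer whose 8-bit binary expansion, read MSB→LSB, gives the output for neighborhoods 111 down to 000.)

  nb ###: next=#  (t=1,i=4, bit7=1)
  nb ##.: next=#  (t=0,i=0, bit6=1)
  nb #.#: next=.  (t=0,i=1, bit5=0)
  nb #..: next=#  (t=0,i=4, bit4=1)
  nb .##: next=.  (t=0,i=2, bit3=0)
  nb .#.: next=.  (t=0,i=8, bit2=0)
  nb ..#: next=.  (t=0,i=7, bit1=0)
  nb ...: next=#  (t=0,i=5, bit0=1)
  bits 11010001 = 209

209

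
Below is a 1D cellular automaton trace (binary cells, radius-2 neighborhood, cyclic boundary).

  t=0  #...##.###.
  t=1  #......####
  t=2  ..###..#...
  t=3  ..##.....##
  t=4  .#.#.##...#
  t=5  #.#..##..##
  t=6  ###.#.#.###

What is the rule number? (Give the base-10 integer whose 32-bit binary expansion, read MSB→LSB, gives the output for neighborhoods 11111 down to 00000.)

618222757

  [31] ##### => .  t=1,i=9
  [30] ####. => .  t=1,i=10
  [29] ###.# => #  t=0,i=9
  [28] ###.. => .  t=1,i=0
  [27] ##.## => .  t=0,i=6
  [26] ##.#. => #  t=0,i=10
  [25] ##..# => .  t=2,i=5
  [24] ##... => .  t=1,i=1
  [23] #.### => #  t=0,i=7
  [22] #.##. => #  t=4,i=5
  [21] #.#.# => .  t=4,i=1
  [20] #.#.. => #  t=0,i=0
  [19] #..## => #  t=3,i=1
  [18] #..#. => .  t=2,i=6
  [17] #...# => .  t=0,i=2
  [16] #.... => #  t=1,i=2
  [15] .#### => .  t=1,i=8
  [14] .###. => #  t=0,i=8
  [13] .##.# => .  t=0,i=5
  [12] .##.. => #  t=3,i=3
  [11] .#.## => .  t=4,i=4
  [10] .#.#. => #  t=4,i=0
  [9] .#..# => .  t=5,i=3
  [8] .#... => .  t=0,i=1
  [7] ..### => #  t=1,i=7
  [6] ..##. => .  t=0,i=4
  [5] ..#.# => #  t=4,i=10
  [4] ..#.. => .  t=2,i=7
  [3] ...## => .  t=0,i=3
  [2] ...#. => #  t=4,i=9
  [1] ....# => .  t=1,i=5
  [0] ..... => #  t=1,i=3
  bits 00100100110110010101010010100101 = 618222757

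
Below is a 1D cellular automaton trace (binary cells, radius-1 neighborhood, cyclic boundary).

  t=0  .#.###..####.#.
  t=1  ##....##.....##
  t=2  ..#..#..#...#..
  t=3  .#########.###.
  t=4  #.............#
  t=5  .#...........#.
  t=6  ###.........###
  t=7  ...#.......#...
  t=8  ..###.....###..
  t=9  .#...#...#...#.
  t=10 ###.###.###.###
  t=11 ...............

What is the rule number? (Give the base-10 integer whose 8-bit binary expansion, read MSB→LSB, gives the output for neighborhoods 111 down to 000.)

  ###|.  b7=0 t=0,i=4
  ##.|.  b6=0 t=0,i=5
  #.#|.  b5=0 t=0,i=2
  #..|#  b4=1 t=0,i=6
  .##|.  b3=0 t=0,i=3
  .#.|#  b2=1 t=0,i=1
  ..#|#  b1=1 t=0,i=0
  ...|.  b0=0 t=1,i=3
  bits 00010110 = 22

22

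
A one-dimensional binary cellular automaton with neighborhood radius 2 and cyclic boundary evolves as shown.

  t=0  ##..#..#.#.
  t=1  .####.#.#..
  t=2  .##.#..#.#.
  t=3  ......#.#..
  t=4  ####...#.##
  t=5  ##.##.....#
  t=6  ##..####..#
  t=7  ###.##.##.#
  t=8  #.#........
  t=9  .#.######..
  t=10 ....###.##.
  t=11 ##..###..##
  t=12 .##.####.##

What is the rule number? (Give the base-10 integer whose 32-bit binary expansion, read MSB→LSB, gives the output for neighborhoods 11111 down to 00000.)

  ##### -> #   bit 31 = 1  t=4,i=0
  ####. -> .   bit 30 = 0  t=1,i=3
  ###.# -> #   bit 29 = 1  t=1,i=4
  ###.. -> #   bit 28 = 1  t=4,i=3
  ##.## -> .   bit 27 = 0  t=5,i=2
  ##.#. -> .   bit 26 = 0  t=1,i=5
  ##..# -> #   bit 25 = 1  t=0,i=2
  ##... -> #   bit 24 = 1  t=4,i=4
  #.### -> .   bit 23 = 0  t=4,i=9
  #.##. -> .   bit 22 = 0  t=0,i=0
  #.#.# -> .   bit 21 = 0  t=0,i=9
  #.#.. -> .   bit 20 = 0  t=1,i=8
  #..## -> .   bit 19 = 0  t=2,i=0
  #..#. -> #   bit 18 = 1  t=0,i=3
  #...# -> .   bit 17 = 0  t=1,i=10
  #.... -> #   bit 16 = 1  t=3,i=10
  .#### -> #   bit 15 = 1  t=1,i=2
  .###. -> #   bit 14 = 1  t=5,i=0
  .##.# -> .   bit 13 = 0  t=2,i=2
  .##.. -> #   bit 12 = 1  t=0,i=1
  .#.## -> .   bit 11 = 0  t=0,i=10
  .#.#. -> #   bit 10 = 1  t=0,i=8
  .#..# -> .   bit 9 = 0  t=0,i=5
  .#... -> #   bit 8 = 1  t=1,i=9
  ..### -> #   bit 7 = 1  t=1,i=1
  ..##. -> .   bit 6 = 0  t=2,i=1
  ..#.# -> .   bit 5 = 0  t=0,i=7
  ..#.. -> #   bit 4 = 1  t=0,i=4
  ...## -> .   bit 3 = 0  t=1,i=0
  ...#. -> .   bit 2 = 0  t=3,i=5
  ....# -> .   bit 1 = 0  t=3,i=4
  ..... -> #   bit 0 = 1  t=3,i=0
  bits 10110011000001011101010110010001 = 3003504017

3003504017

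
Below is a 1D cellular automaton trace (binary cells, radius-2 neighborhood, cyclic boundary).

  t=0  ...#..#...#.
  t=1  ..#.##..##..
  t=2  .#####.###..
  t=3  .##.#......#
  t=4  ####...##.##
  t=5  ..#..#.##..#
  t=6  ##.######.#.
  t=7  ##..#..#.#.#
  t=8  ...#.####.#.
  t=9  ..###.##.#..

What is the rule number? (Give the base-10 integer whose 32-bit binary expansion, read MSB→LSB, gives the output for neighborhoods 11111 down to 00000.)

  [31] ##### => .  t=2,i=3
  [30] ####. => #  t=2,i=4
  [29] ###.# => .  t=2,i=5
  [28] ###.. => .  t=2,i=9
  [27] ##.## => .  t=2,i=6
  [26] ##.#. => #  t=3,i=3
  [25] ##..# => .  t=1,i=6
  [24] ##... => .  t=1,i=10
  [23] #.### => .  t=2,i=7
  [22] #.##. => #  t=1,i=4
  [21] #.#.# => .  t=6,i=10
  [20] #.#.. => .  t=3,i=4
  [19] #..## => #  t=1,i=7
  [18] #..#. => #  t=0,i=5
  [17] #...# => #  t=0,i=8
  [16] #.... => .  t=0,i=0
  [15] .#### => #  t=2,i=2
  [14] .###. => .  t=2,i=8
  [13] .##.# => #  t=3,i=2
  [12] .##.. => #  t=1,i=5
  [11] .#.## => #  t=1,i=3
  [10] .#.#. => #  t=7,i=8
  [9] .#..# => #  t=0,i=4
  [8] .#... => .  t=0,i=7
  [7] ..### => #  t=2,i=1
  [6] ..##. => #  t=1,i=8
  [5] ..#.# => #  t=1,i=2
  [4] ..#.. => .  t=0,i=3
  [3] ...## => .  t=2,i=0
  [2] ...#. => #  t=0,i=2
  [1] ....# => .  t=0,i=1
  [0] ..... => #  t=3,i=7
  bits 01000100010011101011111011100101 = 1146011365

1146011365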